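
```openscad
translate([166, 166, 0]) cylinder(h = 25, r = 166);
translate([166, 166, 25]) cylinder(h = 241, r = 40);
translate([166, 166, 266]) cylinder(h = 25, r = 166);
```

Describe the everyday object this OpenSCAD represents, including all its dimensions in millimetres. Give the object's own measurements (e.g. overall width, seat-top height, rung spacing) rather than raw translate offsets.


A spool: two coaxial disc flanges of radius 166 mm and thickness 25 mm, joined by a core cylinder of radius 40 mm and height 241 mm. The lower flange rests on z = 0 and the three cylinders share a vertical axis.


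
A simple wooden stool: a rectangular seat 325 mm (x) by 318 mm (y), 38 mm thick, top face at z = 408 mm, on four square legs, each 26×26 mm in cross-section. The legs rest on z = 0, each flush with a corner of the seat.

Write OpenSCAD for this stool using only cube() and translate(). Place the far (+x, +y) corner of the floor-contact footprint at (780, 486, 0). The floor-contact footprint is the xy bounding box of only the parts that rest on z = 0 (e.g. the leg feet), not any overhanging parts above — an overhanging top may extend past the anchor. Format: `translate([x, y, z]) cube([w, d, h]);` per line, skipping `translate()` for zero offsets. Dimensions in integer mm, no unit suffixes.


translate([455, 168, 370]) cube([325, 318, 38]);
translate([455, 168, 0]) cube([26, 26, 370]);
translate([754, 168, 0]) cube([26, 26, 370]);
translate([455, 460, 0]) cube([26, 26, 370]);
translate([754, 460, 0]) cube([26, 26, 370]);


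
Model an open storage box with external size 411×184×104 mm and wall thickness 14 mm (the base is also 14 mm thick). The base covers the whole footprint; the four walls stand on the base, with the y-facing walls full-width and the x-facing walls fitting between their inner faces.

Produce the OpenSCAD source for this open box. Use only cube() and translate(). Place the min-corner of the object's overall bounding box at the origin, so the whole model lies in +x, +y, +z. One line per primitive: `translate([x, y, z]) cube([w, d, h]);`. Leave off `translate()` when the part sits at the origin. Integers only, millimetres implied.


cube([411, 184, 14]);
translate([0, 0, 14]) cube([411, 14, 90]);
translate([0, 170, 14]) cube([411, 14, 90]);
translate([0, 14, 14]) cube([14, 156, 90]);
translate([397, 14, 14]) cube([14, 156, 90]);


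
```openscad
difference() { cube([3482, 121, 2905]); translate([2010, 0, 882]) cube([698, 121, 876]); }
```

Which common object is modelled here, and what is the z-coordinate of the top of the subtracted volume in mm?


A wall with a window opening. The window head height is 1758 mm.

A wall with a rectangular opening subtracted — a window. Sill at z = 882, opening 876 mm tall, so the head is at 882 + 876 = 1758 mm.


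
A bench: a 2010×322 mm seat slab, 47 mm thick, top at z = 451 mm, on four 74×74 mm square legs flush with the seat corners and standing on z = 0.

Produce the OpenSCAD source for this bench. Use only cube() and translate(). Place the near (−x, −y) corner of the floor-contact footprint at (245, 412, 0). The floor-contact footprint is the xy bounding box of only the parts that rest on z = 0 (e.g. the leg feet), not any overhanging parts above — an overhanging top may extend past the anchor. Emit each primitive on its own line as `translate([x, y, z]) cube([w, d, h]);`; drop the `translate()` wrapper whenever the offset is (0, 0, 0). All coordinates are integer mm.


translate([245, 412, 404]) cube([2010, 322, 47]);
translate([245, 412, 0]) cube([74, 74, 404]);
translate([245, 660, 0]) cube([74, 74, 404]);
translate([2181, 412, 0]) cube([74, 74, 404]);
translate([2181, 660, 0]) cube([74, 74, 404]);


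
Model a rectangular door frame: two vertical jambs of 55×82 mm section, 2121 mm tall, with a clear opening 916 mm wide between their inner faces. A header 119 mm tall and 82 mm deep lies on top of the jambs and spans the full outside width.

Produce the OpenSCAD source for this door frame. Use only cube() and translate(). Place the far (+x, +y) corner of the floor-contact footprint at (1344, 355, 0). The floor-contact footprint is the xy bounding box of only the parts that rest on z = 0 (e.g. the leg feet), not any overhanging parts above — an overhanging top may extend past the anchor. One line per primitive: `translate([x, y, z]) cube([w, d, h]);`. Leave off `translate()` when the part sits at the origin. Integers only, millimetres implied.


translate([318, 273, 0]) cube([55, 82, 2121]);
translate([1289, 273, 0]) cube([55, 82, 2121]);
translate([318, 273, 2121]) cube([1026, 82, 119]);


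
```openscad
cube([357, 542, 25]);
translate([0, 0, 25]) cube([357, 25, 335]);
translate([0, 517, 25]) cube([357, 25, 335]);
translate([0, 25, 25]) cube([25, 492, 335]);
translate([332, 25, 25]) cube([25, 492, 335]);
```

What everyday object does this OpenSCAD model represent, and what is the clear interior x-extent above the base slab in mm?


An open box. The internal width is 307 mm.

A 357×542 base slab with four walls standing on it — an open box. The base is 357 mm wide and the walls are 25 mm thick, so the internal width is 357 − 2 × 25 = 307 mm.


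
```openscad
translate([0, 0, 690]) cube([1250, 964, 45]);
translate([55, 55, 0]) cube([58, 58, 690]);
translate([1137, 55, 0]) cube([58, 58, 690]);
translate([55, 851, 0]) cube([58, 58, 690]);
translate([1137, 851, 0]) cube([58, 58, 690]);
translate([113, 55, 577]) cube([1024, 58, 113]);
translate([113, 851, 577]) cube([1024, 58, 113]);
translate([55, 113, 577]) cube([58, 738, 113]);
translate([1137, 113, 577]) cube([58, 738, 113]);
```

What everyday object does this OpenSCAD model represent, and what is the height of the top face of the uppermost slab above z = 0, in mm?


A table. The table height is 735 mm.

A 1250×964×45 slab sits at z = 690 on four 58 mm square posts — a table. The top surface is at 690 + 45 = 735 mm.


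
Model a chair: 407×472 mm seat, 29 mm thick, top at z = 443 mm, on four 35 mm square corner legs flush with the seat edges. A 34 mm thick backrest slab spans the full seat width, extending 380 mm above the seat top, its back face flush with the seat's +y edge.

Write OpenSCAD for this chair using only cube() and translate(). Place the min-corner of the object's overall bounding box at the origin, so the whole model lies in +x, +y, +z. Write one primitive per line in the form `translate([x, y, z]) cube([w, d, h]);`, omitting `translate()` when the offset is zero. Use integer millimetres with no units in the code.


translate([0, 0, 414]) cube([407, 472, 29]);
cube([35, 35, 414]);
translate([372, 0, 0]) cube([35, 35, 414]);
translate([0, 437, 0]) cube([35, 35, 414]);
translate([372, 437, 0]) cube([35, 35, 414]);
translate([0, 438, 443]) cube([407, 34, 380]);


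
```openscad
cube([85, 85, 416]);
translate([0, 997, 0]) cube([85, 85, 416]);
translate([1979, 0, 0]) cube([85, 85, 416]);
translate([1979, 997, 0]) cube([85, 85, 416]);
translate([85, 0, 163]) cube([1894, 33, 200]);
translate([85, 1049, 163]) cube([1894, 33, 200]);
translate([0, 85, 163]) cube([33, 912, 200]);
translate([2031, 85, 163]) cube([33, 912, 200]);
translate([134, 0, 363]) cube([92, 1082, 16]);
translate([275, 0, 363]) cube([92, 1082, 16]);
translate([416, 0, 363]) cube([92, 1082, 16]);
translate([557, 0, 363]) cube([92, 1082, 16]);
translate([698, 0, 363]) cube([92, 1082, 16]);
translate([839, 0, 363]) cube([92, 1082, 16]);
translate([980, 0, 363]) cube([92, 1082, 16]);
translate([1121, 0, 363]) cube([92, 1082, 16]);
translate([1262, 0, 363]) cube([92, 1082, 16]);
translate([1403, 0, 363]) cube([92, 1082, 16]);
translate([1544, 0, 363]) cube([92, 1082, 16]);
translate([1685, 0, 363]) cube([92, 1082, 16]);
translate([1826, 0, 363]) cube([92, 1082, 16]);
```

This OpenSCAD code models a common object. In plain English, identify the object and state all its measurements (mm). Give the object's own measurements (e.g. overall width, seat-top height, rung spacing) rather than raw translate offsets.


A bed frame 2064 mm long (x) by 1082 mm wide (y). Four 85×85 mm corner posts, 416 mm tall, at the corners of the footprint. Four rails of 33 mm thickness and 200 mm height run between adjacent posts with their undersides at z = 163 mm, their outer faces flush with the outside of the frame (the two x-running rails run between the posts' inner faces; the two y-running rails run between the posts' inner faces). 13 slats, each 92 mm wide (x) and 16 mm thick, lie across the top of the two x-running rails, running the full 1082 mm width of the frame in y; along x they sit between the end posts with a 49 mm gap after the −x posts and between neighbouring slats, leaving 61 mm before the +x posts.


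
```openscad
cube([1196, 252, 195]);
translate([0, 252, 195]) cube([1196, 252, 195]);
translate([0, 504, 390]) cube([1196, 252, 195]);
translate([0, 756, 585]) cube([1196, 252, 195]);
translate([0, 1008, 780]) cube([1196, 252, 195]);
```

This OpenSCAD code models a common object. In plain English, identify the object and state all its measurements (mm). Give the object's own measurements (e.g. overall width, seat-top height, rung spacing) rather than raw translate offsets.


A straight staircase of 5 solid steps. Each step is 1196 mm wide (x), 252 mm deep (y, the going) and 195 mm tall (the rise). The first step rests on the floor; each subsequent step sits one going further in +y and one rise higher in +z, directly behind and above the previous step with no overlap.


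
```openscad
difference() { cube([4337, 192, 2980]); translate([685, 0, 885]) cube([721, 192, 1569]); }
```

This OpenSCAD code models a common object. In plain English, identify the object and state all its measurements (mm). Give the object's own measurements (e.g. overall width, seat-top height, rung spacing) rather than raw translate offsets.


A wall 4337 mm long (x), 192 mm thick (y), 2980 mm tall, with a rectangular window opening cut through it. The opening is 721 mm wide and 1569 mm tall; its sill is at z = 885 mm and its near (−x) edge is 685 mm from the wall's −x end. The opening passes through the full wall thickness.


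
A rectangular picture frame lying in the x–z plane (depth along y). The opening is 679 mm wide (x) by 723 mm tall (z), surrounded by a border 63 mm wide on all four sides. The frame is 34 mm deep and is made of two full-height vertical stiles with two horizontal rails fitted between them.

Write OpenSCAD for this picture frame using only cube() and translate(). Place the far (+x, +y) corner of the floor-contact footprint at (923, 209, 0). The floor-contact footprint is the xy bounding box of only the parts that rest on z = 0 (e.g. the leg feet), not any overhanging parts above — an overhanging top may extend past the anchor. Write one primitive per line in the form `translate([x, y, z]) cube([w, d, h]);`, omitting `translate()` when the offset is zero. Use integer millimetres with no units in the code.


translate([118, 175, 0]) cube([63, 34, 849]);
translate([860, 175, 0]) cube([63, 34, 849]);
translate([181, 175, 0]) cube([679, 34, 63]);
translate([181, 175, 786]) cube([679, 34, 63]);


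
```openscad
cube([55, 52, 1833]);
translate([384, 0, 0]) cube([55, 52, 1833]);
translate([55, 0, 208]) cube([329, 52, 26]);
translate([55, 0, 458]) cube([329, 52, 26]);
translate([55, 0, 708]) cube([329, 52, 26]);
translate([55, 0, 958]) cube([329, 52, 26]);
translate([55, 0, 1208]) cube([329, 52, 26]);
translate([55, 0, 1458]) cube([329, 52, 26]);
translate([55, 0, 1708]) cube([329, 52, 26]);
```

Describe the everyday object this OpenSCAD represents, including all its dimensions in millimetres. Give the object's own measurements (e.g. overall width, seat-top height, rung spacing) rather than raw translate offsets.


A straight ladder. Two 55×52 mm vertical rails, 1833 mm tall, stand 439 mm apart (outside-to-outside) with their front faces coplanar on the −y side. 7 rungs, each 52 mm deep and 26 mm tall, span between the inner faces of the rails, front faces flush with the rails. The lowest rung's underside is at z = 208 mm and rungs are spaced 250 mm apart (underside to underside).


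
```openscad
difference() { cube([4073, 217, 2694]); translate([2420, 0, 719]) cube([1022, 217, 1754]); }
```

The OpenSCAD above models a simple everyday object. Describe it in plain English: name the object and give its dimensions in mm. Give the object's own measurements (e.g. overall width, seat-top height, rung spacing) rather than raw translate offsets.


A wall 4073 mm long (x), 217 mm thick (y), 2694 mm tall, with a rectangular window opening cut through it. The opening is 1022 mm wide and 1754 mm tall; its sill is at z = 719 mm and its near (−x) edge is 2420 mm from the wall's −x end. The opening passes through the full wall thickness.


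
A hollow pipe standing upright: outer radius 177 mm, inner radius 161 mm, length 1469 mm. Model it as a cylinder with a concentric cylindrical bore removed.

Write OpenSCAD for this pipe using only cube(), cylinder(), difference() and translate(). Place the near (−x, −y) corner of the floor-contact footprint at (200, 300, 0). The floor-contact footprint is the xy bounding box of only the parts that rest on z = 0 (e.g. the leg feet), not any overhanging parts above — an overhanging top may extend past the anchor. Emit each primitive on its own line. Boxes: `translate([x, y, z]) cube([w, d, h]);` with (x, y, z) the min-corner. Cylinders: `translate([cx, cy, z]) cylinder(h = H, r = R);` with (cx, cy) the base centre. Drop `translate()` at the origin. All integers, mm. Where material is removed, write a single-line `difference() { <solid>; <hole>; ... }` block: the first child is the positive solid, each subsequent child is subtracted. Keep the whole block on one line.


difference() { translate([377, 477, 0]) cylinder(h = 1469, r = 177); translate([377, 477, 0]) cylinder(h = 1469, r = 161); }


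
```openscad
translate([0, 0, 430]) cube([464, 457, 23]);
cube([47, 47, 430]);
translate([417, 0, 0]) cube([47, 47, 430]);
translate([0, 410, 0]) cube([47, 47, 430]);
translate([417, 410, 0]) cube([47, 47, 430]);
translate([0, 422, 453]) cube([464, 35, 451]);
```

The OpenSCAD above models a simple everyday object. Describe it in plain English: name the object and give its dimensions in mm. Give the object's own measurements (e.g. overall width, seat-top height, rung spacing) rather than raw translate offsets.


A chair. The seat is a 464×457×23 mm slab with its top at z = 453 mm, on four 47×47 mm corner legs (flush with the seat edges, standing on z = 0). A flat backrest 35 mm thick, 451 mm tall, spans the full seat width and rises from the seat top along its +y edge, rear face flush with the rear of the seat.


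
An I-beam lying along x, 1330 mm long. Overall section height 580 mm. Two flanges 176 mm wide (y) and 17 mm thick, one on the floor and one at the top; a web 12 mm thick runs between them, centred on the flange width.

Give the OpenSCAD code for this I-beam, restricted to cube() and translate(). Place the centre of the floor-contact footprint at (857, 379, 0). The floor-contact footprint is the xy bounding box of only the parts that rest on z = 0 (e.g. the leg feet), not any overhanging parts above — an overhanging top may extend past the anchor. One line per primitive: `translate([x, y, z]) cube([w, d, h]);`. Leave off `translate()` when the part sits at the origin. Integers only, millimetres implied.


translate([192, 291, 0]) cube([1330, 176, 17]);
translate([192, 373, 17]) cube([1330, 12, 546]);
translate([192, 291, 563]) cube([1330, 176, 17]);


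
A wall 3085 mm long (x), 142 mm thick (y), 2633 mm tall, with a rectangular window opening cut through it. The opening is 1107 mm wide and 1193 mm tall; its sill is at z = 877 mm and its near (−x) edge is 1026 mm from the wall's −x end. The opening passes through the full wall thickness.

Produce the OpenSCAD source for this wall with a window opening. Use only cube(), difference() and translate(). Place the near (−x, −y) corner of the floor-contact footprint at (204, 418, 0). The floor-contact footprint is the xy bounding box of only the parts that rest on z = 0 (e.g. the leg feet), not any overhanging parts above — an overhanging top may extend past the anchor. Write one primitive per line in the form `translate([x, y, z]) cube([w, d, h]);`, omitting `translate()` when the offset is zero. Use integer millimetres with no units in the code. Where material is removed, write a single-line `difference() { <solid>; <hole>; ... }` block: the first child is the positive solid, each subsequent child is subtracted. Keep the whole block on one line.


difference() { translate([204, 418, 0]) cube([3085, 142, 2633]); translate([1230, 418, 877]) cube([1107, 142, 1193]); }


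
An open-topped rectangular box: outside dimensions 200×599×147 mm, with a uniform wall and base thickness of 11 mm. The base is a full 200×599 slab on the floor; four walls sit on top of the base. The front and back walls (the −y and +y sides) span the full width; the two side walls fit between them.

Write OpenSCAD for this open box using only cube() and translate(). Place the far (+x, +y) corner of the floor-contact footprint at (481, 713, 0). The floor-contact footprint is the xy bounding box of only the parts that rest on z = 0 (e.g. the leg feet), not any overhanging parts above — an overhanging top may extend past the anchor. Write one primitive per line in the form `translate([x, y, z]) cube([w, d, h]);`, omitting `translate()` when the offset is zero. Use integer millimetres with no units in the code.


translate([281, 114, 0]) cube([200, 599, 11]);
translate([281, 114, 11]) cube([200, 11, 136]);
translate([281, 702, 11]) cube([200, 11, 136]);
translate([281, 125, 11]) cube([11, 577, 136]);
translate([470, 125, 11]) cube([11, 577, 136]);


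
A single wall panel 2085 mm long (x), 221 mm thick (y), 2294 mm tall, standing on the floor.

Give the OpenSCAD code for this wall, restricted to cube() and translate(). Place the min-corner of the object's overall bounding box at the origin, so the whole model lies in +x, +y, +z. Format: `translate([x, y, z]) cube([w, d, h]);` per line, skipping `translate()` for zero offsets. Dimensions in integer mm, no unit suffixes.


cube([2085, 221, 2294]);


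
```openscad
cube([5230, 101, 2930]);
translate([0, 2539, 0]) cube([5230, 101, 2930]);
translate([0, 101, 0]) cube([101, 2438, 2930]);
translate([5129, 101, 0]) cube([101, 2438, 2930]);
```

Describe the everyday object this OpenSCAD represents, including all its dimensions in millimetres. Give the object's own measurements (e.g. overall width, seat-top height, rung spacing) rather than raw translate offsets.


The wall frame of a small rectangular building: four walls, each 2930 mm tall and 101 mm thick, enclosing a footprint 5230 mm (x) by 2640 mm (y) outside-to-outside, with no floor or roof. The front and back walls (the −y and +y sides) span the full width; the two side walls fit between them.


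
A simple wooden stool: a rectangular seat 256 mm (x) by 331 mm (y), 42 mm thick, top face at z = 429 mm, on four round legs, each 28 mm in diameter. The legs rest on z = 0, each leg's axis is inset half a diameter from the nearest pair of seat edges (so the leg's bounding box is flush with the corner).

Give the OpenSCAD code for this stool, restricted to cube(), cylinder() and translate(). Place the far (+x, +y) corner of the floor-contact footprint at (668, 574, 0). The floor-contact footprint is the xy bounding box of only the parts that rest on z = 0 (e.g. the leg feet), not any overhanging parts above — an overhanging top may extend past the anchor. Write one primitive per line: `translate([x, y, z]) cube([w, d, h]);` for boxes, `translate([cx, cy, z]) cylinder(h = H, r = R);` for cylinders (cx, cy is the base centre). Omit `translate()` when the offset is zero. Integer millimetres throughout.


// leg_h = 429 - 42 = 387
translate([412, 243, 387]) cube([256, 331, 42]);
translate([426, 257, 0]) cylinder(h = 387, r = 14);
translate([654, 257, 0]) cylinder(h = 387, r = 14);
translate([426, 560, 0]) cylinder(h = 387, r = 14);
translate([654, 560, 0]) cylinder(h = 387, r = 14);


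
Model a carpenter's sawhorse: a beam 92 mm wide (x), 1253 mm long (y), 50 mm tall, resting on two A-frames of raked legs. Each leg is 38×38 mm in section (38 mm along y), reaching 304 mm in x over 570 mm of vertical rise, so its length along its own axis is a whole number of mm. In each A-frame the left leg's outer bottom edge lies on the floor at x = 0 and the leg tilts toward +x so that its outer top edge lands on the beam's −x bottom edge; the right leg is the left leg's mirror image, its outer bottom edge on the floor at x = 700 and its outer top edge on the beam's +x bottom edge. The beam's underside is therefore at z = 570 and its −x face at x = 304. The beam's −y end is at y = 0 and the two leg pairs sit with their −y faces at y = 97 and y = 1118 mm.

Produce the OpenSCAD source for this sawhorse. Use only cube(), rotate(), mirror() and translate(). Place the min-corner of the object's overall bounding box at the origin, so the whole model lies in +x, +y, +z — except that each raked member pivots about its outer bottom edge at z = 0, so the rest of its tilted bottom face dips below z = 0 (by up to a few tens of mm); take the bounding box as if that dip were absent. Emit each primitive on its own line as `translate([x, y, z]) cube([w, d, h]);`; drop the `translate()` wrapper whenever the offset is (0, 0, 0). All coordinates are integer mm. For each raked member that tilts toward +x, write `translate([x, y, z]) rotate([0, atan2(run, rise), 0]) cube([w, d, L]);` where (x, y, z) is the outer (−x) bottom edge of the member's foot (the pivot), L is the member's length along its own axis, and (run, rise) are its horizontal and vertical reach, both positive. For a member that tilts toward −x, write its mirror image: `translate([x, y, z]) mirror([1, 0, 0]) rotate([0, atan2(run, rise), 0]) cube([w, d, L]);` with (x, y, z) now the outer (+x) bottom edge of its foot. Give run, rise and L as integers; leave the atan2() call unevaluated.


translate([304, 0, 570]) cube([92, 1253, 50]);
translate([0, 97, 0]) rotate([0, atan2(304, 570), 0]) cube([38, 38, 646]);
translate([700, 97, 0]) mirror([1, 0, 0]) rotate([0, atan2(304, 570), 0]) cube([38, 38, 646]);
translate([0, 1118, 0]) rotate([0, atan2(304, 570), 0]) cube([38, 38, 646]);
translate([700, 1118, 0]) mirror([1, 0, 0]) rotate([0, atan2(304, 570), 0]) cube([38, 38, 646]);


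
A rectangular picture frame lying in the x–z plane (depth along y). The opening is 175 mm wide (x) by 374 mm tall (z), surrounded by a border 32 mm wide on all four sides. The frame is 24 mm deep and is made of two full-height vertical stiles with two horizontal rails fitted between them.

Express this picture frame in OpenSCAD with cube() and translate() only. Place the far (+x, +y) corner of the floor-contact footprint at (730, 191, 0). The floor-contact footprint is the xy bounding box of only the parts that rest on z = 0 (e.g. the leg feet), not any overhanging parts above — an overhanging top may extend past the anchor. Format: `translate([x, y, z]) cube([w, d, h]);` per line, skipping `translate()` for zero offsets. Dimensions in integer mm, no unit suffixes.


translate([491, 167, 0]) cube([32, 24, 438]);
translate([698, 167, 0]) cube([32, 24, 438]);
translate([523, 167, 0]) cube([175, 24, 32]);
translate([523, 167, 406]) cube([175, 24, 32]);


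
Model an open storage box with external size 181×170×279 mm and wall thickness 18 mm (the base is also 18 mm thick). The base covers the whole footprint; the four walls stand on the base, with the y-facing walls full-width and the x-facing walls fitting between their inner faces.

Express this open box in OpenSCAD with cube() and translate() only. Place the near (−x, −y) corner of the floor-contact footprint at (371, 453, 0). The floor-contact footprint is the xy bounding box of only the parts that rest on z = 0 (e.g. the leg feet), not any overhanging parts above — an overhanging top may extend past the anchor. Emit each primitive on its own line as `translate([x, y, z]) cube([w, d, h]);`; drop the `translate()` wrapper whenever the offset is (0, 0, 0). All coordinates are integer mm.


translate([371, 453, 0]) cube([181, 170, 18]);
translate([371, 453, 18]) cube([181, 18, 261]);
translate([371, 605, 18]) cube([181, 18, 261]);
translate([371, 471, 18]) cube([18, 134, 261]);
translate([534, 471, 18]) cube([18, 134, 261]);


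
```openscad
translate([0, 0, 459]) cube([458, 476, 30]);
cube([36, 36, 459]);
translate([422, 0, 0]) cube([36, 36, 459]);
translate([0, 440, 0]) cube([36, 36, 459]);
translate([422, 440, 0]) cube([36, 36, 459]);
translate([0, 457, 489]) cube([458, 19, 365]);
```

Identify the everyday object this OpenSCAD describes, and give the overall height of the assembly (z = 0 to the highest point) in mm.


A chair. The overall height is 854 mm.

A slab on four corner posts with a tall panel at the back — a chair. The seat slab sits at z = 459 with thickness 30, and the 365 mm backrest starts at the seat top, so the overall height is 459 + 30 + 365 = 854 mm.


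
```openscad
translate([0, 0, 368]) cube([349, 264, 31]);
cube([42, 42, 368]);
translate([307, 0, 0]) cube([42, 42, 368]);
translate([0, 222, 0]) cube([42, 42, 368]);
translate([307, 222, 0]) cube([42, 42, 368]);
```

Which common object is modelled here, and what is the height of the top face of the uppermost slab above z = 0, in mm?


A stool. The seat height is 399 mm.

A 349×264×31 slab at z = 368 on four corner posts — a stool. The seat top is 368 + 31 = 399 mm.


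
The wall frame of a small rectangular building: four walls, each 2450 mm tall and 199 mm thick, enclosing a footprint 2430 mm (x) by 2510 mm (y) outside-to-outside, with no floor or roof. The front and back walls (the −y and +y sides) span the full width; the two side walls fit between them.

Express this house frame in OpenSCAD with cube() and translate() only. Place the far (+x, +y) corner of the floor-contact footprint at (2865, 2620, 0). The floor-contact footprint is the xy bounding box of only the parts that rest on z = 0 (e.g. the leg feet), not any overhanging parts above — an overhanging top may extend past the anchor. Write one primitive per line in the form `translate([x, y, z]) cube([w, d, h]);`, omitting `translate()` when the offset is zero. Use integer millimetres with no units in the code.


translate([435, 110, 0]) cube([2430, 199, 2450]);
translate([435, 2421, 0]) cube([2430, 199, 2450]);
translate([435, 309, 0]) cube([199, 2112, 2450]);
translate([2666, 309, 0]) cube([199, 2112, 2450]);


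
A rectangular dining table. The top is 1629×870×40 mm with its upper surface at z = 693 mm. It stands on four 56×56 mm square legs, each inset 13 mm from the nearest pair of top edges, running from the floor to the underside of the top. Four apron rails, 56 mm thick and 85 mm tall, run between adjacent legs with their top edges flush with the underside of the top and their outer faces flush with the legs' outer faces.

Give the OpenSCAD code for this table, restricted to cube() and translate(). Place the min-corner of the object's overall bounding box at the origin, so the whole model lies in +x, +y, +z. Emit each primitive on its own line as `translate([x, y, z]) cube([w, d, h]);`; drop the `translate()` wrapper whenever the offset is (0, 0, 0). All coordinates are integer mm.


// leg_h = 693 - 40 = 653
// apron z = 653 - 85 = 568
translate([0, 0, 653]) cube([1629, 870, 40]);
translate([13, 13, 0]) cube([56, 56, 653]);
translate([1560, 13, 0]) cube([56, 56, 653]);
translate([13, 801, 0]) cube([56, 56, 653]);
translate([1560, 801, 0]) cube([56, 56, 653]);
translate([69, 13, 568]) cube([1491, 56, 85]);
translate([69, 801, 568]) cube([1491, 56, 85]);
translate([13, 69, 568]) cube([56, 732, 85]);
translate([1560, 69, 568]) cube([56, 732, 85]);


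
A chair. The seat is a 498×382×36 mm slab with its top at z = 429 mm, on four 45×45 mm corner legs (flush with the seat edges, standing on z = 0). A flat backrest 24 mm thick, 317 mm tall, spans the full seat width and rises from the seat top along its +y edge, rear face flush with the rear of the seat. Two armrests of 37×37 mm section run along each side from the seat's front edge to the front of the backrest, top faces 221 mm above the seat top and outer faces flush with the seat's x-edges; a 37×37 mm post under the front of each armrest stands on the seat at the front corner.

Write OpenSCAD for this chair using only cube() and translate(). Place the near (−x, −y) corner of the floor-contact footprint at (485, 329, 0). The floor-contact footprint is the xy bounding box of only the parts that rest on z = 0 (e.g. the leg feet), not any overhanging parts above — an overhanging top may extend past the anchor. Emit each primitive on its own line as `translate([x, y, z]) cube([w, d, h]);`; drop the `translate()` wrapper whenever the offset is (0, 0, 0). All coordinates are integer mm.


translate([485, 329, 393]) cube([498, 382, 36]);
translate([485, 329, 0]) cube([45, 45, 393]);
translate([938, 329, 0]) cube([45, 45, 393]);
translate([485, 666, 0]) cube([45, 45, 393]);
translate([938, 666, 0]) cube([45, 45, 393]);
translate([485, 687, 429]) cube([498, 24, 317]);
translate([485, 329, 613]) cube([37, 358, 37]);
translate([946, 329, 613]) cube([37, 358, 37]);
translate([485, 329, 429]) cube([37, 37, 184]);
translate([946, 329, 429]) cube([37, 37, 184]);


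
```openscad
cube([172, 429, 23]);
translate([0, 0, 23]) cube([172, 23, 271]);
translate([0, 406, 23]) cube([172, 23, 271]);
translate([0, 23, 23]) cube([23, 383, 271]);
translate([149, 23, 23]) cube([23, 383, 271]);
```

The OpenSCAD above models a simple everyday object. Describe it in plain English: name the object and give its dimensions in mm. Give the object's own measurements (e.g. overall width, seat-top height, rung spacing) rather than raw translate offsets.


An open-topped rectangular box: outside dimensions 172×429×294 mm, with a uniform wall and base thickness of 23 mm. The base is a full 172×429 slab on the floor; four walls sit on top of the base. The front and back walls (the −y and +y sides) span the full width; the two side walls fit between them.


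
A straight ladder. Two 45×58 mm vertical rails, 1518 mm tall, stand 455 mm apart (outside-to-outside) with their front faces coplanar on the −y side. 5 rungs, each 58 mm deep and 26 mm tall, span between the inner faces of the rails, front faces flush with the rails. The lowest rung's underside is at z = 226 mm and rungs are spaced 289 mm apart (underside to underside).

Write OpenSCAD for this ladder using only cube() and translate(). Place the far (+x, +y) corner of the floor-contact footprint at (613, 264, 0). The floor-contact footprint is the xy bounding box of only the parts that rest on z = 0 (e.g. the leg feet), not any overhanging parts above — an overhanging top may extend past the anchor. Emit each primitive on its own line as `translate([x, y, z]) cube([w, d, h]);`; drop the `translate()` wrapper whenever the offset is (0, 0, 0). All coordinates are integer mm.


translate([158, 206, 0]) cube([45, 58, 1518]);
translate([568, 206, 0]) cube([45, 58, 1518]);
translate([203, 206, 226]) cube([365, 58, 26]);
translate([203, 206, 515]) cube([365, 58, 26]);
translate([203, 206, 804]) cube([365, 58, 26]);
translate([203, 206, 1093]) cube([365, 58, 26]);
translate([203, 206, 1382]) cube([365, 58, 26]);


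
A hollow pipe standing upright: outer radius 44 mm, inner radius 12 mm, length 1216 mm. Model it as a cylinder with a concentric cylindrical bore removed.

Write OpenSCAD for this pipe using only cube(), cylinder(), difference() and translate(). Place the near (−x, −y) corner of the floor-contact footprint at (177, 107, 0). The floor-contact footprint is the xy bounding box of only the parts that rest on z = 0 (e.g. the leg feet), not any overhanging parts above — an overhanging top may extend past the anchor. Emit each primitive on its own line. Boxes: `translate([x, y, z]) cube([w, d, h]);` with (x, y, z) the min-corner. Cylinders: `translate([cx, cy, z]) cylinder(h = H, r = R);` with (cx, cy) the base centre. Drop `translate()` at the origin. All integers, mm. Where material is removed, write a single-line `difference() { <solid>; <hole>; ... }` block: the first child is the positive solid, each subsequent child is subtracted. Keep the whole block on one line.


difference() { translate([221, 151, 0]) cylinder(h = 1216, r = 44); translate([221, 151, 0]) cylinder(h = 1216, r = 12); }


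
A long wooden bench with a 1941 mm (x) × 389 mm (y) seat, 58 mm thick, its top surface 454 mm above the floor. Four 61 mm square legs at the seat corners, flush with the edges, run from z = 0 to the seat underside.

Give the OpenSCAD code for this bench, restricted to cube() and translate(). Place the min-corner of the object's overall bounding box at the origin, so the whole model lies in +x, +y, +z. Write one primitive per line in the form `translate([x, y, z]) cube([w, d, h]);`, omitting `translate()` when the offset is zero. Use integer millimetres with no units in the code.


translate([0, 0, 396]) cube([1941, 389, 58]);
cube([61, 61, 396]);
translate([0, 328, 0]) cube([61, 61, 396]);
translate([1880, 0, 0]) cube([61, 61, 396]);
translate([1880, 328, 0]) cube([61, 61, 396]);


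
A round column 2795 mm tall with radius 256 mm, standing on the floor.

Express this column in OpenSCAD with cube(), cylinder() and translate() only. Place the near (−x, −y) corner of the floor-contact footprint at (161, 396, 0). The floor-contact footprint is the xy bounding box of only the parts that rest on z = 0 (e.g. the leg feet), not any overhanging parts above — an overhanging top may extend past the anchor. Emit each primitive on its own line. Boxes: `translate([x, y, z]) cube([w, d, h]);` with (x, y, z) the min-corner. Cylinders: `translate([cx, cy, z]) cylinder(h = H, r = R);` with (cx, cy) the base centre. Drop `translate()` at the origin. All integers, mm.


translate([417, 652, 0]) cylinder(h = 2795, r = 256);


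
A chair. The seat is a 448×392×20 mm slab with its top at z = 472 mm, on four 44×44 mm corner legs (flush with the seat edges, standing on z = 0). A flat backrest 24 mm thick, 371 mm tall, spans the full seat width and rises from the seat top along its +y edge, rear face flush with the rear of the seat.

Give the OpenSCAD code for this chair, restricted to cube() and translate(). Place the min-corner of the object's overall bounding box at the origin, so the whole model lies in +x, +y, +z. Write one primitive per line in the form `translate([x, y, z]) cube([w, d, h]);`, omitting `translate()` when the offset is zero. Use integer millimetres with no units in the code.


translate([0, 0, 452]) cube([448, 392, 20]);
cube([44, 44, 452]);
translate([404, 0, 0]) cube([44, 44, 452]);
translate([0, 348, 0]) cube([44, 44, 452]);
translate([404, 348, 0]) cube([44, 44, 452]);
translate([0, 368, 472]) cube([448, 24, 371]);


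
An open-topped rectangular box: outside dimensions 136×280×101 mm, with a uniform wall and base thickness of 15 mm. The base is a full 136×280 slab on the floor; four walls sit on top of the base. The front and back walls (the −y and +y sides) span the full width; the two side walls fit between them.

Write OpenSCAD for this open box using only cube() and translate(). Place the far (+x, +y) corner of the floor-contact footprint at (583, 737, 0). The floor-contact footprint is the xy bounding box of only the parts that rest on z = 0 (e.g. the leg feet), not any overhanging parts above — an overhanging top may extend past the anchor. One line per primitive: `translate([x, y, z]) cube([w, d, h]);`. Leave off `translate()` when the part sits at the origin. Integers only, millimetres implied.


translate([447, 457, 0]) cube([136, 280, 15]);
translate([447, 457, 15]) cube([136, 15, 86]);
translate([447, 722, 15]) cube([136, 15, 86]);
translate([447, 472, 15]) cube([15, 250, 86]);
translate([568, 472, 15]) cube([15, 250, 86]);


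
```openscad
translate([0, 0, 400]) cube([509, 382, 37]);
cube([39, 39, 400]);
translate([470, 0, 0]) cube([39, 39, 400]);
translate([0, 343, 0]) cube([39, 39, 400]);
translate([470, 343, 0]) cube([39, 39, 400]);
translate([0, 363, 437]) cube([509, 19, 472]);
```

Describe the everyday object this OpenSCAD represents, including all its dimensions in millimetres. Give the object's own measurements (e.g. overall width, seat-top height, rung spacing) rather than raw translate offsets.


A chair. The seat is a 509×382×37 mm slab with its top at z = 437 mm, on four 39×39 mm corner legs (flush with the seat edges, standing on z = 0). A flat backrest 19 mm thick, 472 mm tall, spans the full seat width and rises from the seat top along its +y edge, rear face flush with the rear of the seat.


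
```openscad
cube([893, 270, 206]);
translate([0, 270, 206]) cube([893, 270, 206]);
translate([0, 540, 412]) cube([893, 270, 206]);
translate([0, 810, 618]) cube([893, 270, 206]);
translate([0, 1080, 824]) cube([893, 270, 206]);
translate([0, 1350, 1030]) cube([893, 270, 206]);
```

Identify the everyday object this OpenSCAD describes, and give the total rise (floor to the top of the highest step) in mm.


A staircase. The total rise is 1236 mm.

6 identical blocks, each offset up and back from the previous — a staircase. Each step is 206 mm tall and there are 6 of them, so the total rise is 6 × 206 = 1236 mm.


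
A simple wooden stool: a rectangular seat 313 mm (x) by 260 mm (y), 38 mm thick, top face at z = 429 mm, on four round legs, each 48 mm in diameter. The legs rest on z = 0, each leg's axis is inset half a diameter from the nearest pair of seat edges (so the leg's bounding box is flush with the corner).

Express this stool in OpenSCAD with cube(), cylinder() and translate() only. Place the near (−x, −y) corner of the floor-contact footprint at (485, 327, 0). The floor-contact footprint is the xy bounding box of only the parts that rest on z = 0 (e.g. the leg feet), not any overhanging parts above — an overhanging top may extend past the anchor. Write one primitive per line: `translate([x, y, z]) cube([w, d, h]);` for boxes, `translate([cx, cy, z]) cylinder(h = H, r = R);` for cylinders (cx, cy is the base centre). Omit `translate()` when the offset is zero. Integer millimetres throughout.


translate([485, 327, 391]) cube([313, 260, 38]);
translate([509, 351, 0]) cylinder(h = 391, r = 24);
translate([774, 351, 0]) cylinder(h = 391, r = 24);
translate([509, 563, 0]) cylinder(h = 391, r = 24);
translate([774, 563, 0]) cylinder(h = 391, r = 24);


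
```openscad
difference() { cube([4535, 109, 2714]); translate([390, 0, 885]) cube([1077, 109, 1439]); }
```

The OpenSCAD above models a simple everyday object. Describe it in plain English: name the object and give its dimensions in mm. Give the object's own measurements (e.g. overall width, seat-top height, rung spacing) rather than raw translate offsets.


A wall 4535 mm long (x), 109 mm thick (y), 2714 mm tall, with a rectangular window opening cut through it. The opening is 1077 mm wide and 1439 mm tall; its sill is at z = 885 mm and its near (−x) edge is 390 mm from the wall's −x end. The opening passes through the full wall thickness.


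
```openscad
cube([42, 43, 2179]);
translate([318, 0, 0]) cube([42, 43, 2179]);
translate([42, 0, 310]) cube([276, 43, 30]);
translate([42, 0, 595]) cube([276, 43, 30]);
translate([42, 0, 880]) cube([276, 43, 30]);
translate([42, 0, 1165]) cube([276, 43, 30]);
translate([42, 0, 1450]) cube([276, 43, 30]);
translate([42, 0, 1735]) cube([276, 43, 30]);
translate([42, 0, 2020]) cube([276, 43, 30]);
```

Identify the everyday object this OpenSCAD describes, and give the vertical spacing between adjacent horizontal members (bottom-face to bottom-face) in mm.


A ladder. The rung spacing is 285 mm.

Two tall 42×43 posts with 7 short bars between them — a ladder. Adjacent rungs sit at z = 310 and z = 595, so the spacing is 595 − 310 = 285 mm.
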